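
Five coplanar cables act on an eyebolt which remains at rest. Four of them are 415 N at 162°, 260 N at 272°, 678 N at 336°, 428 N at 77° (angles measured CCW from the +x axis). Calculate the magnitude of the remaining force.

Sum the known components: ΣF_x = 330 N, ΣF_y = 9.663 N.
For equilibrium the remaining force must supply (−ΣF_x, −ΣF_y) = (-330, -9.663) N.
Magnitude = √((-330)² + (-9.663)²) = 330.2 N; direction = atan2(-9.663, -330) = 181.7°.

F ≈ 330 N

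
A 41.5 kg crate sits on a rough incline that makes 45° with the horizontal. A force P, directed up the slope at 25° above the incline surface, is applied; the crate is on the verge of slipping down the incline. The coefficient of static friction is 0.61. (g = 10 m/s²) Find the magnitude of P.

On the verge of sliding down the incline, friction equals μN and acts up the slope.
Perpendicular: N + P sin 25° = W cos 45° = 293.4 N.
Along incline: P cos 25° + μN = W sin 45° with W sin 45° = 293.4 N.
Solving the pair for P and N: P = 176.5 N, N = 218.9 N (and f = μN = 133.5 N).

P ≈ 176 N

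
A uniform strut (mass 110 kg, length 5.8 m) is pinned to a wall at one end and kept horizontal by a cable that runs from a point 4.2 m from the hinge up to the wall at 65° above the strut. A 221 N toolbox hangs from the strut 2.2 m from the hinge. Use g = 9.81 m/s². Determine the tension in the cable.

Take torques about the hinge: T sin 65° · 4.2 = 110×9.81×2.9 + 221×2.2 = 3615.6 N·m.
So T = 3615.6 / (0.9063 × 4.2) = 949.85 N.

T ≈ 950 N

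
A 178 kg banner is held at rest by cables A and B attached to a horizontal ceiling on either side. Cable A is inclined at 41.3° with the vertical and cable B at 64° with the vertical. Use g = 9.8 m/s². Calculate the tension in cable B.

T_B ≈ 1190 N

Angles from the horizontal: cable A is 90° − 41.3° = 48.7°, cable B is 90° − 64° = 26°.
Weight W = 178 × 9.8 = 1744 N acts straight down.
Horizontal: T_A cos 48.7° = T_B cos 26°  →  T_A = 1.362 T_B.
Vertical: T_A sin 48.7° + T_B sin 26° = 1744.
Substituting the horizontal relation into the vertical equation gives 1.461 T_B = 1744, so T_B = 1194 N.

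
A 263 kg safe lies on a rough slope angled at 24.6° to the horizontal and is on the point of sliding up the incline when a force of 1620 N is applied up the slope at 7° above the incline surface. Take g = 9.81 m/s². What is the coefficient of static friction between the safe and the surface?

On the verge of sliding up the incline, friction is at its maximum μN and acts down the slope.
Perpendicular to incline: N = W cos 24.6° − P sin 7° = 2346 − 197.4 = 2148 N.
Along incline: P cos 7° − μN = W sin 24.6° → μ = −(W sin 24.6° − P cos 7°) / N = 0.2485.

μ ≈ 0.249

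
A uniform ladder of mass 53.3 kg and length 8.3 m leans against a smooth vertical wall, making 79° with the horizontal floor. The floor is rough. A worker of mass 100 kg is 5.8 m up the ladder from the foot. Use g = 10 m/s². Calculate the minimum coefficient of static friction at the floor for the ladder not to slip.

μ_min ≈ 0.122

ΣF_y = 0: N_floor = 53.3×10 + 100×10 = 1533 N.
Torques about the foot: N_wall · 8.3 sin 79° = 53.3×10×4.15 cos 79° + 100×10×5.8 cos 79° → N_wall = 187.63 N.
ΣF_x = 0: f_floor = N_wall = 187.63 N.
μ_min = f_floor / N_floor = 187.63 / 1533 = 0.1224.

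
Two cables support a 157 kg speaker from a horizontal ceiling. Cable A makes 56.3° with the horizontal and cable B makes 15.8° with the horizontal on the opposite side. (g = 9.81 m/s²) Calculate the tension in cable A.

Weight W = 157 × 9.81 = 1540 N acts straight down.
Horizontal: T_A cos 56.3° = T_B cos 15.8°  →  T_B = 0.5766 T_A.
Vertical: T_A sin 56.3° + T_B sin 15.8° = 1540.
Substituting the horizontal relation into the vertical equation gives 0.989 T_A = 1540, so T_A = 1557 N.

T_A ≈ 1560 N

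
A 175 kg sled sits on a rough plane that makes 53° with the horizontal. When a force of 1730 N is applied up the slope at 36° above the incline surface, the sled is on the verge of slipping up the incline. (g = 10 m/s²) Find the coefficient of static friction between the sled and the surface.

On the verge of sliding up the incline, friction is at its maximum μN and acts down the slope.
Perpendicular to incline: N = W cos 53° − P sin 36° = 1053 − 1017 = 36.31 N.
Along incline: P cos 36° − μN = W sin 53° → μ = −(W sin 53° − P cos 36°) / N = 0.05473.

μ ≈ 0.0547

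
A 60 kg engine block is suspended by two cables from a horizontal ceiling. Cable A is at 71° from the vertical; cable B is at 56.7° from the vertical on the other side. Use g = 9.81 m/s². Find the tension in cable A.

Angles from the horizontal: cable A is 90° − 71° = 19°, cable B is 90° − 56.7° = 33.3°.
Weight W = 60 × 9.81 = 588.6 N acts straight down.
Horizontal: T_A cos 19° = T_B cos 33.3°  →  T_B = 1.131 T_A.
Vertical: T_A sin 19° + T_B sin 33.3° = 588.6.
Substituting the horizontal relation into the vertical equation gives 0.9467 T_A = 588.6, so T_A = 621.8 N.

T_A ≈ 622 N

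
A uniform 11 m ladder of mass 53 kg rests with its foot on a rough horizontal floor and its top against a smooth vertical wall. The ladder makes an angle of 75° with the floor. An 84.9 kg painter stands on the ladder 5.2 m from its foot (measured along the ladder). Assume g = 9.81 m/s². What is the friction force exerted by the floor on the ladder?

Torques about the foot: N_wall · 11 sin 75° = 53×9.81×5.5 cos 75° + 84.9×9.81×5.2 cos 75° → N_wall = 175.15 N.
ΣF_x = 0: f_floor = N_wall = 175.15 N.

f ≈ 175 N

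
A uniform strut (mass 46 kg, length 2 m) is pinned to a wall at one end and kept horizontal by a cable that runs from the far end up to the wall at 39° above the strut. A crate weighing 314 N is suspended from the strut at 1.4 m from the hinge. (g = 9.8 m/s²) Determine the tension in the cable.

Take torques about the hinge: T sin 39° · 2 = 46×9.8×1 + 314×1.4 = 890.4 N·m.
So T = 890.4 / (0.6293 × 2) = 707.43 N.

T ≈ 707 N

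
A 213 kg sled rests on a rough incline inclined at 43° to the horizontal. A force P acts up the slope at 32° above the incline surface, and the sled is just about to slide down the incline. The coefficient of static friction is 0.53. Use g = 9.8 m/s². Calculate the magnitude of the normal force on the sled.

N ≈ 953 N

On the verge of sliding down the incline, friction equals μN and acts up the slope.
Perpendicular: N + P sin 32° = W cos 43° = 1527 N.
Along incline: P cos 32° + μN = W sin 43° with W sin 43° = 1424 N.
Solving the pair for P and N: P = 1083 N, N = 952.5 N (and f = μN = 504.8 N).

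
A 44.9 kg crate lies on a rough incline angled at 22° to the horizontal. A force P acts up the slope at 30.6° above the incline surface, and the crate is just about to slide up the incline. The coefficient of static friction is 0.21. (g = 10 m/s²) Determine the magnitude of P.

On the verge of sliding up the incline, friction equals μN and acts down the slope.
Perpendicular: N + P sin 30.6° = W cos 22° = 416.3 N.
Along incline: P cos 30.6° = W sin 22° + μN  with W sin 22° = 168.2 N.
Solving the pair for P and N: P = 264.2 N, N = 281.8 N (and f = μN = 59.18 N).

P ≈ 264 N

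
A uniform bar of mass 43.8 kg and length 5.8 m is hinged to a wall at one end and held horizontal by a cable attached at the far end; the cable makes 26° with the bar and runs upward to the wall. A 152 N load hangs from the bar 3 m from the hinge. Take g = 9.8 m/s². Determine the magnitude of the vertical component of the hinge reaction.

Take torques about the hinge: T sin 26° · 5.8 = 43.8×9.8×2.9 + 152×3 = 1700.8 N·m.
So T = 1700.8 / (0.4384 × 5.8) = 668.93 N.
ΣF_y = 0: H_y = (43.8×9.8 + 152) − T sin 26° = 581.24 − 293.24 = 288 N.

|H_y| ≈ 288 N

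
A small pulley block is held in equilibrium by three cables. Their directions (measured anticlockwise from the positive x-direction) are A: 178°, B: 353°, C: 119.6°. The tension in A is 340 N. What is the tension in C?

T_C ≈ 36.9 N

Resolve: ΣF_x = 340 cos 178° + T_B cos 353° + T_C cos 119.6° = 0.
        ΣF_y = 340 sin 178° + T_B sin 353° + T_C sin 119.6° = 0.
The known terms sum to (-339.8, 11.87) N, so 0.9925 T_B − 0.4939 T_C = 339.8 and -0.1219 T_B + 0.8695 T_C = -11.87.
Solving simultaneously: T_B = 360.7 N, T_C = 36.91 N.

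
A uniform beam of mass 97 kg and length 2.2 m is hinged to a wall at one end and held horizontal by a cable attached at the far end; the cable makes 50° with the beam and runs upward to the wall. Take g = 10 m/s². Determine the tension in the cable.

Take torques about the hinge: T sin 50° · 2.2 = 97×10×1.1 = 1067 N·m.
So T = 1067 / (0.7660 × 2.2) = 633.12 N.

T ≈ 633 N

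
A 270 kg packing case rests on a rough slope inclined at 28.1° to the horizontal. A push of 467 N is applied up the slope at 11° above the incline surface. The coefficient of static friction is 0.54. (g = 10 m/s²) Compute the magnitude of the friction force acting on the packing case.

f ≈ 813 N

Axes along / perpendicular to the incline. W sin 28.1° = 1272 N down-slope; W cos 28.1° = 2382 N into the surface.
Perpendicular: N = W cos 28.1° − P sin 11° = 2382 − 89.11 = 2293 N.
Along incline: P cos 11° + f = W sin 28.1° (friction acts up-slope) → f = 1272 − 458.4 = 813.3 N.
|f| = 813.3 N ≤ μN = 1238 N, so the packing case is indeed static.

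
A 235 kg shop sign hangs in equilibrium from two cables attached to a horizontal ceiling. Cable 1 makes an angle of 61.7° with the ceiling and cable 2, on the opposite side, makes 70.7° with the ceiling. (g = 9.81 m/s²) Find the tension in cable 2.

Weight W = 235 × 9.81 = 2305 N acts straight down.
Horizontal: T_1 cos 61.7° = T_2 cos 70.7°  →  T_1 = 0.6972 T_2.
Vertical: T_1 sin 61.7° + T_2 sin 70.7° = 2305.
Substituting the horizontal relation into the vertical equation gives 1.558 T_2 = 2305, so T_2 = 1480 N.

T_2 ≈ 1480 N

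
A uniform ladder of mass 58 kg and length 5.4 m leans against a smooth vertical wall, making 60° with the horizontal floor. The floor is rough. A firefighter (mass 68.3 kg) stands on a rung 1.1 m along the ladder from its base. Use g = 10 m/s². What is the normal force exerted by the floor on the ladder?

ΣF_y = 0: N_floor = 58×10 + 68.3×10 = 1263 N.

N_floor ≈ 1260 N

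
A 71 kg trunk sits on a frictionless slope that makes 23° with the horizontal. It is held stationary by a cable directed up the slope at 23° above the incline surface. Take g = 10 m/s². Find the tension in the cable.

Take axes along and perpendicular to the incline. Weight components: W sin 23° = 277.4 N down-slope, W cos 23° = 653.6 N into the surface.
Along incline: T cos 23° = W sin 23° → T = 301.4 N.
Perpendicular: N = W cos 23° − T sin 23° = 535.8 N.

T ≈ 301 N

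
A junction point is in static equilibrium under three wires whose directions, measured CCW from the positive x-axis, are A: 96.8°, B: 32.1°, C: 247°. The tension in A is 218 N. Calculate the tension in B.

Resolve: ΣF_x = 218 cos 96.8° + T_B cos 32.1° + T_C cos 247° = 0.
        ΣF_y = 218 sin 96.8° + T_B sin 32.1° + T_C sin 247° = 0.
The known terms sum to (-25.81, 216.5) N, so 0.8471 T_B − 0.3907 T_C = 25.81 and 0.5314 T_B − 0.9205 T_C = -216.5.
Solving simultaneously: T_B = 189.4 N, T_C = 344.5 N.

T_B ≈ 189 N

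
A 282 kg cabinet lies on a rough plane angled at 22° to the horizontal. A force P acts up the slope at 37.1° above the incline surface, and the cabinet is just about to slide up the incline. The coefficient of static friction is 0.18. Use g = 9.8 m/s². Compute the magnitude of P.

On the verge of sliding up the incline, friction equals μN and acts down the slope.
Perpendicular: N + P sin 37.1° = W cos 22° = 2562 N.
Along incline: P cos 37.1° = W sin 22° + μN  with W sin 22° = 1035 N.
Solving the pair for P and N: P = 1651 N, N = 1566 N (and f = μN = 281.9 N).

P ≈ 1650 N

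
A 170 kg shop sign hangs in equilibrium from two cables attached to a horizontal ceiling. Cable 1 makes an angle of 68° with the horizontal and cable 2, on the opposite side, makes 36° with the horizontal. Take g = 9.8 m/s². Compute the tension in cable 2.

Weight W = 170 × 9.8 = 1666 N acts straight down.
Horizontal: T_1 cos 68° = T_2 cos 36°  →  T_1 = 2.16 T_2.
Vertical: T_1 sin 68° + T_2 sin 36° = 1666.
Substituting the horizontal relation into the vertical equation gives 2.59 T_2 = 1666, so T_2 = 643.2 N.

T_2 ≈ 643 N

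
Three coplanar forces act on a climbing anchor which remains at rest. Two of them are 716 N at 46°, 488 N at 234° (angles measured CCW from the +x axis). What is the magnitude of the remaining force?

F ≈ 242 N

Sum the known components: ΣF_x = 210.5 N, ΣF_y = 120.2 N.
For equilibrium the remaining force must supply (−ΣF_x, −ΣF_y) = (-210.5, -120.2) N.
Magnitude = √((-210.5)² + (-120.2)²) = 242.5 N; direction = atan2(-120.2, -210.5) = 209.7°.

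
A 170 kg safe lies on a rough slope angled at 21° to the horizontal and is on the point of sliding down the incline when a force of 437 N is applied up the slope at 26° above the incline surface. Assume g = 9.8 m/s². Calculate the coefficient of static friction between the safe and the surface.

μ ≈ 0.150

On the verge of sliding down the incline, friction is at its maximum μN and acts up the slope.
Perpendicular to incline: N = W cos 21° − P sin 26° = 1555 − 191.6 = 1364 N.
Along incline: P cos 26° + μN = W sin 21° → μ = (W sin 21° − P cos 26°) / N = 0.1498.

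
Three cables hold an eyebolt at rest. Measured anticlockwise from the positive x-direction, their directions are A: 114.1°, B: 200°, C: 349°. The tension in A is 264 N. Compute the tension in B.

Resolve: ΣF_x = 264 cos 114.1° + T_B cos 200° + T_C cos 349° = 0.
        ΣF_y = 264 sin 114.1° + T_B sin 200° + T_C sin 349° = 0.
The known terms sum to (-107.8, 241) N, so -0.9397 T_B + 0.9816 T_C = 107.8 and -0.3420 T_B − 0.1908 T_C = -241.
Solving simultaneously: T_B = 419.4 N, T_C = 511.3 N.

T_B ≈ 419 N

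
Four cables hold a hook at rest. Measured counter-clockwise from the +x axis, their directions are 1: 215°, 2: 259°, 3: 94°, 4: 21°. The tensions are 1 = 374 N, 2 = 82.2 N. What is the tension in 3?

T_3 ≈ 168 N

Resolve: ΣF_x = 374 cos 215° + 82.2 cos 259° + T_3 cos 94° + T_4 cos 21° = 0.
        ΣF_y = 374 sin 215° + 82.2 sin 259° + T_3 sin 94° + T_4 sin 21° = 0.
The known terms sum to (-322, -295.2) N, so -0.0698 T_3 + 0.9336 T_4 = 322 and 0.9976 T_3 + 0.3584 T_4 = 295.2.
Solving simultaneously: T_3 = 167.5 N, T_4 = 357.5 N.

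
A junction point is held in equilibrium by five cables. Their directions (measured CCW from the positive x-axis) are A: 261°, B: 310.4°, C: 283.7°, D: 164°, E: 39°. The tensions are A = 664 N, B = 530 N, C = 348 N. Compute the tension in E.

Resolve: ΣF_x = 664 cos 261° + 530 cos 310.4° + 348 cos 283.7° + T_D cos 164° + T_E cos 39° = 0.
        ΣF_y = 664 sin 261° + 530 sin 310.4° + 348 sin 283.7° + T_D sin 164° + T_E sin 39° = 0.
The known terms sum to (322.1, -1398) N, so -0.9613 T_D + 0.7771 T_E = -322.1 and 0.2756 T_D + 0.6293 T_E = 1398.
Solving simultaneously: T_D = 1573 N, T_E = 1532 N.

T_E ≈ 1530 N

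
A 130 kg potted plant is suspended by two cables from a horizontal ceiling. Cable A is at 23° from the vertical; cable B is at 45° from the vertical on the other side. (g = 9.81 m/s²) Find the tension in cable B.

T_B ≈ 537 N

Angles from the horizontal: cable A is 90° − 23° = 67°, cable B is 90° − 45° = 45°.
Weight W = 130 × 9.81 = 1275 N acts straight down.
Horizontal: T_A cos 67° = T_B cos 45°  →  T_A = 1.81 T_B.
Vertical: T_A sin 67° + T_B sin 45° = 1275.
Substituting the horizontal relation into the vertical equation gives 2.373 T_B = 1275, so T_B = 537.4 N.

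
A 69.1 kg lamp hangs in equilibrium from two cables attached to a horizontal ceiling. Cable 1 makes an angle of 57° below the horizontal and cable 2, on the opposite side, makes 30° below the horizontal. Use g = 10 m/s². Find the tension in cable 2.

Weight W = 69.1 × 10 = 691 N acts straight down.
Horizontal: T_1 cos 57° = T_2 cos 30°  →  T_1 = 1.59 T_2.
Vertical: T_1 sin 57° + T_2 sin 30° = 691.
Substituting the horizontal relation into the vertical equation gives 1.834 T_2 = 691, so T_2 = 376.9 N.

T_2 ≈ 377 N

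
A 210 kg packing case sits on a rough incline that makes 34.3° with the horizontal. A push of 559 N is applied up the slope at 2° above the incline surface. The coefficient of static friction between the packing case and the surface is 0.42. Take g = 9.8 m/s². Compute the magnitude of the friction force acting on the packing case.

f ≈ 601 N

Axes along / perpendicular to the incline. W sin 34.3° = 1160 N down-slope; W cos 34.3° = 1700 N into the surface.
Perpendicular: N = W cos 34.3° − P sin 2° = 1700 − 19.51 = 1681 N.
Along incline: P cos 2° + f = W sin 34.3° (friction acts up-slope) → f = 1160 − 558.7 = 601.1 N.
|f| = 601.1 N ≤ μN = 705.9 N, so the packing case is indeed static.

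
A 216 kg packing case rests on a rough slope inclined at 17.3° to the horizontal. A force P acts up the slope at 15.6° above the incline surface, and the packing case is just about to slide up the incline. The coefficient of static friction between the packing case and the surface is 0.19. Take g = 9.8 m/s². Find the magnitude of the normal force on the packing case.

N ≈ 1750 N

On the verge of sliding up the incline, friction equals μN and acts down the slope.
Perpendicular: N + P sin 15.6° = W cos 17.3° = 2021 N.
Along incline: P cos 15.6° = W sin 17.3° + μN  with W sin 17.3° = 629.5 N.
Solving the pair for P and N: P = 999.2 N, N = 1752 N (and f = μN = 332.9 N).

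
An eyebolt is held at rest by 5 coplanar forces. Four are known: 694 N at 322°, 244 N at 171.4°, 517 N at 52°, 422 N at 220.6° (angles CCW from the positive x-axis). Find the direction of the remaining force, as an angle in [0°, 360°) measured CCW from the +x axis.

θ ≈ 140°

Sum the known components: ΣF_x = 303.5 N, ΣF_y = -258 N.
For equilibrium the remaining force must supply (−ΣF_x, −ΣF_y) = (-303.5, 258) N.
Magnitude = √((-303.5)² + (258)²) = 398.4 N; direction = atan2(258, -303.5) = 139.6°.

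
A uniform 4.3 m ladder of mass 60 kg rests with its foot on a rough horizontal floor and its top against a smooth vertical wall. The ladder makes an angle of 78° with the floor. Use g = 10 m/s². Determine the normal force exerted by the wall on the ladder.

N_wall ≈ 63.8 N

Torques about the foot: N_wall · 4.3 sin 78° = 60×10×2.15 cos 78° → N_wall = 63.767 N.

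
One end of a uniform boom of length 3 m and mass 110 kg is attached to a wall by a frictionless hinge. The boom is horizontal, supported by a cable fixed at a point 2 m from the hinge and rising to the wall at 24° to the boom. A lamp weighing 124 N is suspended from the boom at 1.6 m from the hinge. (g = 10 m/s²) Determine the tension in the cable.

T ≈ 2270 N

Take torques about the hinge: T sin 24° · 2 = 110×10×1.5 + 124×1.6 = 1848.4 N·m.
So T = 1848.4 / (0.4067 × 2) = 2272.2 N.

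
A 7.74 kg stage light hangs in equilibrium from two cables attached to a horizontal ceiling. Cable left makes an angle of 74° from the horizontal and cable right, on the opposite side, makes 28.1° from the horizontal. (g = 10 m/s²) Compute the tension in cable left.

T_left ≈ 69.8 N

Weight W = 7.74 × 10 = 77.4 N acts straight down.
Horizontal: T_left cos 74° = T_right cos 28.1°  →  T_right = 0.3125 T_left.
Vertical: T_left sin 74° + T_right sin 28.1° = 77.4.
Substituting the horizontal relation into the vertical equation gives 1.108 T_left = 77.4, so T_left = 69.83 N.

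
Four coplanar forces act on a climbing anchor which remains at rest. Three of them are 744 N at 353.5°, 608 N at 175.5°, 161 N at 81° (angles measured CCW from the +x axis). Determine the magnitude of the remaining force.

F ≈ 200 N

Sum the known components: ΣF_x = 158.3 N, ΣF_y = 122.5 N.
For equilibrium the remaining force must supply (−ΣF_x, −ΣF_y) = (-158.3, -122.5) N.
Magnitude = √((-158.3)² + (-122.5)²) = 200.1 N; direction = atan2(-122.5, -158.3) = 217.7°.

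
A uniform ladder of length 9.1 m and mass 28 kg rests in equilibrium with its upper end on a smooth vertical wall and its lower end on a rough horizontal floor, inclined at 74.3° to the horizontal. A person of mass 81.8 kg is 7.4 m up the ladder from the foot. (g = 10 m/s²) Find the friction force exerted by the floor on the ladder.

Torques about the foot: N_wall · 9.1 sin 74.3° = 28×10×4.55 cos 74.3° + 81.8×10×7.4 cos 74.3° → N_wall = 226.33 N.
ΣF_x = 0: f_floor = N_wall = 226.33 N.

f ≈ 226 N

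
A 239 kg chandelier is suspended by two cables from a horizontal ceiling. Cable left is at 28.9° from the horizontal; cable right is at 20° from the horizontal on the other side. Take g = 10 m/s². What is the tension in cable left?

T_left ≈ 2980 N

Weight W = 239 × 10 = 2390 N acts straight down.
Horizontal: T_left cos 28.9° = T_right cos 20°  →  T_right = 0.9316 T_left.
Vertical: T_left sin 28.9° + T_right sin 20° = 2390.
Substituting the horizontal relation into the vertical equation gives 0.8019 T_left = 2390, so T_left = 2980 N.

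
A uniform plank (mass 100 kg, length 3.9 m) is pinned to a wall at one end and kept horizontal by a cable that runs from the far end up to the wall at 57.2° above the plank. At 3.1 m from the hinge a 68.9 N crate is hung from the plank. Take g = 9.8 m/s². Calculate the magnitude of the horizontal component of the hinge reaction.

Take torques about the hinge: T sin 57.2° · 3.9 = 100×9.8×1.95 + 68.9×3.1 = 2124.6 N·m.
So T = 2124.6 / (0.8406 × 3.9) = 648.09 N.
ΣF_x = 0: H_x = T cos 57.2° = 351.08 N.

H_x ≈ 351 N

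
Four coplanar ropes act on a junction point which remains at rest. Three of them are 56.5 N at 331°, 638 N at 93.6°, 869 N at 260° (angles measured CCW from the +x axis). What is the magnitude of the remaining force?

Sum the known components: ΣF_x = -141.5 N, ΣF_y = -246.4 N.
For equilibrium the remaining force must supply (−ΣF_x, −ΣF_y) = (141.5, 246.4) N.
Magnitude = √((141.5)² + (246.4)²) = 284.2 N; direction = atan2(246.4, 141.5) = 60.1°.

F ≈ 284 N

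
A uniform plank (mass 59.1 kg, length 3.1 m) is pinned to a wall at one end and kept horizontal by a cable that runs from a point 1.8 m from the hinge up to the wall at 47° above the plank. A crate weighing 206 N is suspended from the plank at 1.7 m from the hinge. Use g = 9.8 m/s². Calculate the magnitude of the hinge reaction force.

|H| ≈ 653 N

Take torques about the hinge: T sin 47° · 1.8 = 59.1×9.8×1.55 + 206×1.7 = 1247.9 N·m.
So T = 1247.9 / (0.7314 × 1.8) = 947.96 N.
ΣF_x = 0: H_x = T cos 47° = 646.51 N.
ΣF_y = 0: H_y = (59.1×9.8 + 206) − T sin 47° = 785.18 − 693.29 = 91.886 N.
|H| = √(H_x² + H_y²) = √((646.51)² + (91.886)²) = 653 N.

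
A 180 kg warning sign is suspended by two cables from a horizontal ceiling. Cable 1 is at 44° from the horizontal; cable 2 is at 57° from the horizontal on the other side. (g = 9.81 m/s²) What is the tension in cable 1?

T_1 ≈ 980 N

Weight W = 180 × 9.81 = 1766 N acts straight down.
Horizontal: T_1 cos 44° = T_2 cos 57°  →  T_2 = 1.321 T_1.
Vertical: T_1 sin 44° + T_2 sin 57° = 1766.
Substituting the horizontal relation into the vertical equation gives 1.802 T_1 = 1766, so T_1 = 979.7 N.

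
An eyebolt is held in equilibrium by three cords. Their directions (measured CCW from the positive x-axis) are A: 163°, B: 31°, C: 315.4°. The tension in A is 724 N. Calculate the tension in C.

T_C ≈ 555 N

Resolve: ΣF_x = 724 cos 163° + T_B cos 31° + T_C cos 315.4° = 0.
        ΣF_y = 724 sin 163° + T_B sin 31° + T_C sin 315.4° = 0.
The known terms sum to (-692.4, 211.7) N, so 0.8572 T_B + 0.7120 T_C = 692.4 and 0.5150 T_B − 0.7022 T_C = -211.7.
Solving simultaneously: T_B = 346.3 N, T_C = 555.5 N.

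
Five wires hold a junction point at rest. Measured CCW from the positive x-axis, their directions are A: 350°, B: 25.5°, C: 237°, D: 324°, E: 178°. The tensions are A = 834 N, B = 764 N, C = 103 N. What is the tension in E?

Resolve: ΣF_x = 834 cos 350° + 764 cos 25.5° + 103 cos 237° + T_D cos 324° + T_E cos 178° = 0.
        ΣF_y = 834 sin 350° + 764 sin 25.5° + 103 sin 237° + T_D sin 324° + T_E sin 178° = 0.
The known terms sum to (1455, 97.7) N, so 0.8090 T_D − 0.9994 T_E = -1455 and -0.5878 T_D + 0.0349 T_E = -97.7.
Solving simultaneously: T_D = 265.4 N, T_E = 1671 N.

T_E ≈ 1670 N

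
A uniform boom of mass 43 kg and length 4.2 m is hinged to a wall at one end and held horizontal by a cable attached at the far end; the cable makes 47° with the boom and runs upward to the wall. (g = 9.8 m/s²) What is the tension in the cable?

T ≈ 288 N

Take torques about the hinge: T sin 47° · 4.2 = 43×9.8×2.1 = 884.94 N·m.
So T = 884.94 / (0.7314 × 4.2) = 288.1 N.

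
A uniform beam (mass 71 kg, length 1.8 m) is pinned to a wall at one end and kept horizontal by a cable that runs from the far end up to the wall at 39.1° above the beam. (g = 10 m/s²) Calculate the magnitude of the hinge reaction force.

|H| ≈ 563 N

Take torques about the hinge: T sin 39.1° · 1.8 = 71×10×0.9 = 639 N·m.
So T = 639 / (0.6307 × 1.8) = 562.89 N.
ΣF_x = 0: H_x = T cos 39.1° = 436.83 N.
ΣF_y = 0: H_y = (71×10) − T sin 39.1° = 710 − 355 = 355 N.
|H| = √(H_x² + H_y²) = √((436.83)² + (355)²) = 562.89 N.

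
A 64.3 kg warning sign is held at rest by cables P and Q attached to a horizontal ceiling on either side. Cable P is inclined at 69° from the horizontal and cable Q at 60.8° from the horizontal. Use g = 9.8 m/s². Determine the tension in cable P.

T_P ≈ 400 N

Weight W = 64.3 × 9.8 = 630.1 N acts straight down.
Horizontal: T_P cos 69° = T_Q cos 60.8°  →  T_Q = 0.7346 T_P.
Vertical: T_P sin 69° + T_Q sin 60.8° = 630.1.
Substituting the horizontal relation into the vertical equation gives 1.575 T_P = 630.1, so T_P = 400.1 N.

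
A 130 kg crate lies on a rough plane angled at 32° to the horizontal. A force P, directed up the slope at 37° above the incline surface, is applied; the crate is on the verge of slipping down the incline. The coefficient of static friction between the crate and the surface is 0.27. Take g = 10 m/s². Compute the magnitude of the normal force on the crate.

N ≈ 732 N

On the verge of sliding down the incline, friction equals μN and acts up the slope.
Perpendicular: N + P sin 37° = W cos 32° = 1102 N.
Along incline: P cos 37° + μN = W sin 32° with W sin 32° = 688.9 N.
Solving the pair for P and N: P = 615 N, N = 732.3 N (and f = μN = 197.7 N).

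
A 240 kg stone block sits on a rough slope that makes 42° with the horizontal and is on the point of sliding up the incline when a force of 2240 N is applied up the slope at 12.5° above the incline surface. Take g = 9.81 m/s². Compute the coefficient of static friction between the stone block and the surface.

μ ≈ 0.483

On the verge of sliding up the incline, friction is at its maximum μN and acts down the slope.
Perpendicular to incline: N = W cos 42° − P sin 12.5° = 1750 − 484.8 = 1265 N.
Along incline: P cos 12.5° − μN = W sin 42° → μ = −(W sin 42° − P cos 12.5°) / N = 0.4835.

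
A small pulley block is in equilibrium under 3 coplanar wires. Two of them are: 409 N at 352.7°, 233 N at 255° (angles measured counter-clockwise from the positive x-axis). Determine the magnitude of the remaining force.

Sum the known components: ΣF_x = 345.4 N, ΣF_y = -277 N.
For equilibrium the remaining force must supply (−ΣF_x, −ΣF_y) = (-345.4, 277) N.
Magnitude = √((-345.4)² + (277)²) = 442.8 N; direction = atan2(277, -345.4) = 141.3°.

F ≈ 443 N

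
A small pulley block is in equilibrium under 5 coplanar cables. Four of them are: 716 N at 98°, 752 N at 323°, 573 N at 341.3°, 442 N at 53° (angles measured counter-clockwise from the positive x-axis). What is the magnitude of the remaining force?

F ≈ 1380 N

Sum the known components: ΣF_x = 1310 N, ΣF_y = 425.8 N.
For equilibrium the remaining force must supply (−ΣF_x, −ΣF_y) = (-1310, -425.8) N.
Magnitude = √((-1310)² + (-425.8)²) = 1377 N; direction = atan2(-425.8, -1310) = 198.0°.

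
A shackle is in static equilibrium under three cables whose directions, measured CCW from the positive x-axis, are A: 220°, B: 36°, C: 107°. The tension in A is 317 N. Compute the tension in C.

Resolve: ΣF_x = 317 cos 220° + T_B cos 36° + T_C cos 107° = 0.
        ΣF_y = 317 sin 220° + T_B sin 36° + T_C sin 107° = 0.
The known terms sum to (-242.8, -203.8) N, so 0.8090 T_B − 0.2924 T_C = 242.8 and 0.5878 T_B + 0.9563 T_C = 203.8.
Solving simultaneously: T_B = 308.6 N, T_C = 23.39 N.

T_C ≈ 23.4 N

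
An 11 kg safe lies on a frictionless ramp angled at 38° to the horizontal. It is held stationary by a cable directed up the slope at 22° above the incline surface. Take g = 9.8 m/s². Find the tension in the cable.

T ≈ 71.6 N

Take axes along and perpendicular to the incline. Weight components: W sin 38° = 66.37 N down-slope, W cos 38° = 84.95 N into the surface.
Along incline: T cos 22° = W sin 38° → T = 71.58 N.
Perpendicular: N = W cos 38° − T sin 22° = 58.13 N.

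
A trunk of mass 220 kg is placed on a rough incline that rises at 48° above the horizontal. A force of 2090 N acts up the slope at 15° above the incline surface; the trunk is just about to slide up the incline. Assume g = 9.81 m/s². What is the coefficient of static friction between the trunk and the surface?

μ ≈ 0.459

On the verge of sliding up the incline, friction is at its maximum μN and acts down the slope.
Perpendicular to incline: N = W cos 48° − P sin 15° = 1444 − 540.9 = 903.2 N.
Along incline: P cos 15° − μN = W sin 48° → μ = −(W sin 48° − P cos 15°) / N = 0.4594.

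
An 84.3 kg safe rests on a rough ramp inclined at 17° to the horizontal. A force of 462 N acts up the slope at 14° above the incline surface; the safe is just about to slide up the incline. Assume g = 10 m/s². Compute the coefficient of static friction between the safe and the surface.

μ ≈ 0.291

On the verge of sliding up the incline, friction is at its maximum μN and acts down the slope.
Perpendicular to incline: N = W cos 17° − P sin 14° = 806.2 − 111.8 = 694.4 N.
Along incline: P cos 14° − μN = W sin 17° → μ = −(W sin 17° − P cos 14°) / N = 0.2906.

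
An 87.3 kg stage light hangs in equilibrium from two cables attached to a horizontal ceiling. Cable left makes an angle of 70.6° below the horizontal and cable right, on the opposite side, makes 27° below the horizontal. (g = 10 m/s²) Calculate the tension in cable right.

T_right ≈ 293 N

Weight W = 87.3 × 10 = 873 N acts straight down.
Horizontal: T_left cos 70.6° = T_right cos 27°  →  T_left = 2.682 T_right.
Vertical: T_left sin 70.6° + T_right sin 27° = 873.
Substituting the horizontal relation into the vertical equation gives 2.984 T_right = 873, so T_right = 292.5 N.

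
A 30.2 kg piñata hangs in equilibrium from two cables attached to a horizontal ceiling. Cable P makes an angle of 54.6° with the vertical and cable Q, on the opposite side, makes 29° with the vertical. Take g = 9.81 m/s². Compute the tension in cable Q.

T_Q ≈ 243 N

Angles from the horizontal: cable P is 90° − 54.6° = 35.4°, cable Q is 90° − 29° = 61°.
Weight W = 30.2 × 9.81 = 296.3 N acts straight down.
Horizontal: T_P cos 35.4° = T_Q cos 61°  →  T_P = 0.5948 T_Q.
Vertical: T_P sin 35.4° + T_Q sin 61° = 296.3.
Substituting the horizontal relation into the vertical equation gives 1.219 T_Q = 296.3, so T_Q = 243 N.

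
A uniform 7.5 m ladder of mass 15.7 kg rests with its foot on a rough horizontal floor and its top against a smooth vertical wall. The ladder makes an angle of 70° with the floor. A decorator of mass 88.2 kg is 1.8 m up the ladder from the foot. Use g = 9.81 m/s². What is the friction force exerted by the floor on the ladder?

Torques about the foot: N_wall · 7.5 sin 70° = 15.7×9.81×3.75 cos 70° + 88.2×9.81×1.8 cos 70° → N_wall = 103.61 N.
ΣF_x = 0: f_floor = N_wall = 103.61 N.

f ≈ 104 N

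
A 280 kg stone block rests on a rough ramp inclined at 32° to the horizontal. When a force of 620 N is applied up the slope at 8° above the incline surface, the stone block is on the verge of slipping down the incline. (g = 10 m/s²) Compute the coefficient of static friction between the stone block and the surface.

On the verge of sliding down the incline, friction is at its maximum μN and acts up the slope.
Perpendicular to incline: N = W cos 32° − P sin 8° = 2375 − 86.29 = 2288 N.
Along incline: P cos 8° + μN = W sin 32° → μ = (W sin 32° − P cos 8°) / N = 0.3801.

μ ≈ 0.380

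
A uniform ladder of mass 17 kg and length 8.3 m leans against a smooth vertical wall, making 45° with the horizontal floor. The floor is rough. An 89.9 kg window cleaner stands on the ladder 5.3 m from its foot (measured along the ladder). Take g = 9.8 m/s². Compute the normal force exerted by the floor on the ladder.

ΣF_y = 0: N_floor = 17×9.8 + 89.9×9.8 = 1047.6 N.

N_floor ≈ 1050 N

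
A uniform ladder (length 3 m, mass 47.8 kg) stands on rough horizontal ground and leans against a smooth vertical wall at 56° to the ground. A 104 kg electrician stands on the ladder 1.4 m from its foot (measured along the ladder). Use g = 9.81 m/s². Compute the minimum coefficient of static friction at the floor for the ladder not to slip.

μ_min ≈ 0.322

ΣF_y = 0: N_floor = 47.8×9.81 + 104×9.81 = 1489.2 N.
Torques about the foot: N_wall · 3 sin 56° = 47.8×9.81×1.5 cos 56° + 104×9.81×1.4 cos 56° → N_wall = 479.29 N.
ΣF_x = 0: f_floor = N_wall = 479.29 N.
μ_min = f_floor / N_floor = 479.29 / 1489.2 = 0.3219.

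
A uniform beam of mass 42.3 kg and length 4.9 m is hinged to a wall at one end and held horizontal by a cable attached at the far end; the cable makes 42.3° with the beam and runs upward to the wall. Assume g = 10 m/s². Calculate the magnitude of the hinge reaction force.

|H| ≈ 314 N

Take torques about the hinge: T sin 42.3° · 4.9 = 42.3×10×2.45 = 1036.4 N·m.
So T = 1036.4 / (0.6730 × 4.9) = 314.26 N.
ΣF_x = 0: H_x = T cos 42.3° = 232.44 N.
ΣF_y = 0: H_y = (42.3×10) − T sin 42.3° = 423 − 211.5 = 211.5 N.
|H| = √(H_x² + H_y²) = √((232.44)² + (211.5)²) = 314.26 N.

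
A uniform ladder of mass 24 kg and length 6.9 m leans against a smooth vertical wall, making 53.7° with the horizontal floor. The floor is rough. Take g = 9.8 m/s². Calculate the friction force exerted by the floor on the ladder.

f ≈ 86.4 N

Torques about the foot: N_wall · 6.9 sin 53.7° = 24×9.8×3.45 cos 53.7° → N_wall = 86.386 N.
ΣF_x = 0: f_floor = N_wall = 86.386 N.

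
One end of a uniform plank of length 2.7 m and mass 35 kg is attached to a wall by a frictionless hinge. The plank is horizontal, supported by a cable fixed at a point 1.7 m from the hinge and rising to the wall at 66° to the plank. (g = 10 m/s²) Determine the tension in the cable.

Take torques about the hinge: T sin 66° · 1.7 = 35×10×1.35 = 472.5 N·m.
So T = 472.5 / (0.9135 × 1.7) = 304.24 N.

T ≈ 304 N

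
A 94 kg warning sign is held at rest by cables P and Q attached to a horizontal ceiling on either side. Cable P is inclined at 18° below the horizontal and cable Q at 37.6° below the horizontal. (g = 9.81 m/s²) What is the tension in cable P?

Weight W = 94 × 9.81 = 922.1 N acts straight down.
Horizontal: T_P cos 18° = T_Q cos 37.6°  →  T_Q = 1.2 T_P.
Vertical: T_P sin 18° + T_Q sin 37.6° = 922.1.
Substituting the horizontal relation into the vertical equation gives 1.041 T_P = 922.1, so T_P = 885.5 N.

T_P ≈ 885 N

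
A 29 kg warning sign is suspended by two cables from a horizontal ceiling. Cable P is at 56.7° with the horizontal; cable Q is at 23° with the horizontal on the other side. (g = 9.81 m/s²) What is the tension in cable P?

T_P ≈ 266 N

Weight W = 29 × 9.81 = 284.5 N acts straight down.
Horizontal: T_P cos 56.7° = T_Q cos 23°  →  T_Q = 0.5964 T_P.
Vertical: T_P sin 56.7° + T_Q sin 23° = 284.5.
Substituting the horizontal relation into the vertical equation gives 1.069 T_P = 284.5, so T_P = 266.2 N.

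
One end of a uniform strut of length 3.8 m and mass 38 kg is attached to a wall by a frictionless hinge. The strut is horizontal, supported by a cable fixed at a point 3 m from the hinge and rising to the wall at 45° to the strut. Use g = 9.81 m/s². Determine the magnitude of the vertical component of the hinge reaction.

|H_y| ≈ 137 N

Take torques about the hinge: T sin 45° · 3 = 38×9.81×1.9 = 708.28 N·m.
So T = 708.28 / (0.7071 × 3) = 333.89 N.
ΣF_y = 0: H_y = (38×9.81) − T sin 45° = 372.78 − 236.09 = 136.69 N.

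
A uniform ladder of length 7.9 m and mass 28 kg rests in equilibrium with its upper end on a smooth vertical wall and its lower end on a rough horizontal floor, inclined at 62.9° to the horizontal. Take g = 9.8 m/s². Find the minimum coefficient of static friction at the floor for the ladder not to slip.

ΣF_y = 0: N_floor = 28×9.8 = 274.4 N.
Torques about the foot: N_wall · 7.9 sin 62.9° = 28×9.8×3.95 cos 62.9° → N_wall = 70.209 N.
ΣF_x = 0: f_floor = N_wall = 70.209 N.
μ_min = f_floor / N_floor = 70.209 / 274.4 = 0.2559.

μ_min ≈ 0.256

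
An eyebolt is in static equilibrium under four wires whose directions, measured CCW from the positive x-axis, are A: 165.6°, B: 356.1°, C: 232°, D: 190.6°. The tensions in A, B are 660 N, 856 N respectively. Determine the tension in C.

T_C ≈ 97.7 N

Resolve: ΣF_x = 660 cos 165.6° + 856 cos 356.1° + T_C cos 232° + T_D cos 190.6° = 0.
        ΣF_y = 660 sin 165.6° + 856 sin 356.1° + T_C sin 232° + T_D sin 190.6° = 0.
The known terms sum to (214.8, 105.9) N, so -0.6157 T_C − 0.9829 T_D = -214.8 and -0.7880 T_C − 0.1840 T_D = -105.9.
Solving simultaneously: T_C = 97.69 N, T_D = 157.3 N.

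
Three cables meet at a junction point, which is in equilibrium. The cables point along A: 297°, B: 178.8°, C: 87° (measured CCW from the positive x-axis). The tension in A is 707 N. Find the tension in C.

Resolve: ΣF_x = 707 cos 297° + T_B cos 178.8° + T_C cos 87° = 0.
        ΣF_y = 707 sin 297° + T_B sin 178.8° + T_C sin 87° = 0.
The known terms sum to (321, -629.9) N, so -0.9998 T_B + 0.0523 T_C = -321 and 0.0209 T_B + 0.9986 T_C = 629.9.
Solving simultaneously: T_B = 353.7 N, T_C = 623.4 N.

T_C ≈ 623 N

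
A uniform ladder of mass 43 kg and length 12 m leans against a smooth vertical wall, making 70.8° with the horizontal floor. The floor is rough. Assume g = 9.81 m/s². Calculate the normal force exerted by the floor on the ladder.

ΣF_y = 0: N_floor = 43×9.81 = 421.83 N.

N_floor ≈ 422 N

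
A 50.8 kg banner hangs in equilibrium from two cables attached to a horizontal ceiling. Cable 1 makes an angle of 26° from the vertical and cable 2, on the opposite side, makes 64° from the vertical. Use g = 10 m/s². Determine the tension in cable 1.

T_1 ≈ 457 N

Angles from the horizontal: cable 1 is 90° − 26° = 64°, cable 2 is 90° − 64° = 26°.
Weight W = 50.8 × 10 = 508 N acts straight down.
Horizontal: T_1 cos 64° = T_2 cos 26°  →  T_2 = 0.4877 T_1.
Vertical: T_1 sin 64° + T_2 sin 26° = 508.
Substituting the horizontal relation into the vertical equation gives 1.113 T_1 = 508, so T_1 = 456.6 N.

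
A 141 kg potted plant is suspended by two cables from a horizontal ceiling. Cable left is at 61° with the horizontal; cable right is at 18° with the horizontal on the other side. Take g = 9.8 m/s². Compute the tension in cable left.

T_left ≈ 1340 N

Weight W = 141 × 9.8 = 1382 N acts straight down.
Horizontal: T_left cos 61° = T_right cos 18°  →  T_right = 0.5098 T_left.
Vertical: T_left sin 61° + T_right sin 18° = 1382.
Substituting the horizontal relation into the vertical equation gives 1.032 T_left = 1382, so T_left = 1339 N.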